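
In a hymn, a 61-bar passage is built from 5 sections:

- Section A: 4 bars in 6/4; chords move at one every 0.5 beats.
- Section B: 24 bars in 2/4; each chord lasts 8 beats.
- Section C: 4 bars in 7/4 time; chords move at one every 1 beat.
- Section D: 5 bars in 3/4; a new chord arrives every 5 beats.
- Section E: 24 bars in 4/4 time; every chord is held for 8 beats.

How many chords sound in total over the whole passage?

A: 4·6 = 24 beats, 24/0.5 = 48 chords.
B: 24·2 = 48 beats, 48/8 = 6 chords.
C: 4·7 = 28 beats, 28/1 = 28 chords.
D: 5·3 = 15 beats, 15/5 = 3 chords.
E: 24·4 = 96 beats, 96/8 = 12 chords.
Total: 48 + 6 + 28 + 3 + 12 = 97.

97 chords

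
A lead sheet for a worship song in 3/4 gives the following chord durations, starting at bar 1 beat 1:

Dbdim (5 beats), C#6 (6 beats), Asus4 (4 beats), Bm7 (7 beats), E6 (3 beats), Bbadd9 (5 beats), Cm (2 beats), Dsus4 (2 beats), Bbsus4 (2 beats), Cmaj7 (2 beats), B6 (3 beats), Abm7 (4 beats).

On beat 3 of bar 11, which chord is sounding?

Beat 3 of bar 11 is beat (11−1)×3 + 3 = 33 overall.
Running totals: Dbdim ends at 5, C#6 ends at 11, Asus4 ends at 15, Bm7 ends at 22, E6 ends at 25, Bbadd9 ends at 30, Cm ends at 32, Dsus4 ends at 34.
Beat 33 falls within Dsus4.

Dsus4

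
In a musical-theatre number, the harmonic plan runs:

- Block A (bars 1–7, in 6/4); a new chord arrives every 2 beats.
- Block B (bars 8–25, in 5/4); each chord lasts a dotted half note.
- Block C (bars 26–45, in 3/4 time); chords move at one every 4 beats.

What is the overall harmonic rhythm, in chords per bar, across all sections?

22/15 chords per bar

A: 7 × 6 = 42 beats ÷ 2 = 21 chords.
B: 18 × 5 = 90 beats ÷ 3 = 30 chords.
C: 20 × 3 = 60 beats ÷ 4 = 15 chords.
Overall: 66 chords over 45 bars → 66/45 = 22/15 chords per bar.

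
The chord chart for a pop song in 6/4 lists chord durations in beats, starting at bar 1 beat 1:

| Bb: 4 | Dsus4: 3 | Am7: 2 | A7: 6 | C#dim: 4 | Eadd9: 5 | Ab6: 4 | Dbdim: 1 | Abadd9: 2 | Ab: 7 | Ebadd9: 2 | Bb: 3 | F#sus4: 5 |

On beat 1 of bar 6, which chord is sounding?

Abadd9

Beat 1 of bar 6 is beat (6−1)×6 + 1 = 31 overall.
Running totals: Bb ends at 4, Dsus4 ends at 7, Am7 ends at 9, A7 ends at 15, C#dim ends at 19, Eadd9 ends at 24, Ab6 ends at 28, Dbdim ends at 29, Abadd9 ends at 31.
Beat 31 falls within Abadd9.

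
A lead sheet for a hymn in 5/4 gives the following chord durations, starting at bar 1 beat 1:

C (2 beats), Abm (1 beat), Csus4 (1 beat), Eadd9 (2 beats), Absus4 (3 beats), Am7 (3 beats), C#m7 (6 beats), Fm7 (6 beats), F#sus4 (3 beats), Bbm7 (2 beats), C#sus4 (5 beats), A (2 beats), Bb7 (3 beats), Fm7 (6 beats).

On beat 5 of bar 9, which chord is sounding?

Fm7

Beat 5 of bar 9 is beat (9−1)×5 + 5 = 45 overall.
Running totals: C ends at 2, Abm ends at 3, Csus4 ends at 4, Eadd9 ends at 6, Absus4 ends at 9, Am7 ends at 12, C#m7 ends at 18, Fm7 ends at 24, F#sus4 ends at 27, Bbm7 ends at 29, C#sus4 ends at 34, A ends at 36, Bb7 ends at 39, Fm7 ends at 45.
Beat 45 falls within Fm7.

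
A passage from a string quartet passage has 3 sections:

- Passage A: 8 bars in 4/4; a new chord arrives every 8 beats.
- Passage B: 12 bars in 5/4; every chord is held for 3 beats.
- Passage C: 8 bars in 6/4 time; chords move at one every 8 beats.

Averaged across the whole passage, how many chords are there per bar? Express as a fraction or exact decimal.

15/14 chords per bar

A: 8 × 4 = 32 beats ÷ 8 = 4 chords.
B: 12 × 5 = 60 beats ÷ 3 = 20 chords.
C: 8 × 6 = 48 beats ÷ 8 = 6 chords.
Overall: 30 chords over 28 bars → 30/28 = 15/14 chords per bar.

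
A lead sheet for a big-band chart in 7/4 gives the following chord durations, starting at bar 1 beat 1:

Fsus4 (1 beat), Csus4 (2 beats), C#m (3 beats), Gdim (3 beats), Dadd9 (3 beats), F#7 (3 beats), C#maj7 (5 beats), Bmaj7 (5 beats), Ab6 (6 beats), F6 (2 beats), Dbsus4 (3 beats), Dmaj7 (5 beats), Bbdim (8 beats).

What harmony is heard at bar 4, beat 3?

Bmaj7

Beat 3 of bar 4 is beat (4−1)×7 + 3 = 24 overall.
Running totals: Fsus4 ends at 1, Csus4 ends at 3, C#m ends at 6, Gdim ends at 9, Dadd9 ends at 12, F#7 ends at 15, C#maj7 ends at 20, Bmaj7 ends at 25.
Beat 24 falls within Bmaj7.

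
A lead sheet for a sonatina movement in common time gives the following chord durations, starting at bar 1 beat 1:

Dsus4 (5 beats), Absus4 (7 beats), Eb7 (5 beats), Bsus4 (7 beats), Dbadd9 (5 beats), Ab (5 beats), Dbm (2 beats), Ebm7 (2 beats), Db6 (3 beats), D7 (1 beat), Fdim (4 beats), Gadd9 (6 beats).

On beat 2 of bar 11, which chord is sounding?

Beat 2 of bar 11 is beat (11−1)×4 + 2 = 42 overall.
Running totals: Dsus4 ends at 5, Absus4 ends at 12, Eb7 ends at 17, Bsus4 ends at 24, Dbadd9 ends at 29, Ab ends at 34, Dbm ends at 36, Ebm7 ends at 38, Db6 ends at 41, D7 ends at 42.
Beat 42 falls within D7.

D7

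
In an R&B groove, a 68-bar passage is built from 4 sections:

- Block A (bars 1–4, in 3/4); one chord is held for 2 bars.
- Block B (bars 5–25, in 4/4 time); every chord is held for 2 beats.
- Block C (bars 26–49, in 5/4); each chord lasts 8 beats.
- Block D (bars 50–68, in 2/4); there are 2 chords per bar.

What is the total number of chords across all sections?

A has 12 beats and chords last 6 each, so 2 chords.
B has 84 beats and chords last 2 each, so 42 chords.
C has 120 beats and chords last 8 each, so 15 chords.
D has 38 beats and chords last 1 each, so 38 chords.
Total: 2 + 42 + 15 + 38 = 97.

97 chords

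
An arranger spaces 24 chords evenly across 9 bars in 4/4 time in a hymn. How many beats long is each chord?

9 bars × 4 beats/bar = 36 beats total.
36 beats ÷ 24 chords = 1.5 beats per chord.
(That is a dotted quarter note.)

1.5 beats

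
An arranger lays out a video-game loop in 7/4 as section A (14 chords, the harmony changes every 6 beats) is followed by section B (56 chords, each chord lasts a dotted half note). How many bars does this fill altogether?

A: 14 × 6 = 84 beats = 12 bars.
B: 56 × 3 = 168 beats = 24 bars.
Total: 12 + 24 = 36 bars.

36 bars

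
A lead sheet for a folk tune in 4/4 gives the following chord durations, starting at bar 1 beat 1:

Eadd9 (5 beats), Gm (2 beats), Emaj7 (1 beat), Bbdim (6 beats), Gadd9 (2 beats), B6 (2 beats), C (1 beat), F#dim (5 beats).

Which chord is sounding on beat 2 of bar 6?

F#dim

Beat 2 of bar 6 is beat (6−1)×4 + 2 = 22 overall.
Running totals: Eadd9 ends at 5, Gm ends at 7, Emaj7 ends at 8, Bbdim ends at 14, Gadd9 ends at 16, B6 ends at 18, C ends at 19, F#dim ends at 24.
Beat 22 falls within F#dim.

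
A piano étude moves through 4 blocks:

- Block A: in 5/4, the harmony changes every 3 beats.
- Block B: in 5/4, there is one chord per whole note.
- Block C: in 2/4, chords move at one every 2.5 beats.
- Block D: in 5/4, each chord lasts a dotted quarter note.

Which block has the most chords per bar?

Block D

A: 5 beats/bar ÷ 3 beats/chord = 5/3 chords/bar.
B: 5 beats/bar ÷ 4 beats/chord = 1.25 chords/bar.
C: 2 beats/bar ÷ 2.5 beats/chord = 0.8 chords/bar.
D: 5 beats/bar ÷ 1.5 beats/chord = 10/3 chords/bar.
Fastest is D at 10/3 chords/bar.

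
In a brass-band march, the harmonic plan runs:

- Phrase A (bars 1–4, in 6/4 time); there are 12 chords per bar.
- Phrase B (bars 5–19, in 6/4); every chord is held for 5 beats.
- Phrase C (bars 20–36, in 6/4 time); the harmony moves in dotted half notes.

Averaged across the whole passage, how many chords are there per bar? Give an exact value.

A: 4 × 6 = 24 beats ÷ 0.5 = 48 chords.
B: 15 × 6 = 90 beats ÷ 5 = 18 chords.
C: 17 × 6 = 102 beats ÷ 3 = 34 chords.
Overall: 100 chords over 36 bars → 100/36 = 25/9 chords per bar.

25/9 chords per bar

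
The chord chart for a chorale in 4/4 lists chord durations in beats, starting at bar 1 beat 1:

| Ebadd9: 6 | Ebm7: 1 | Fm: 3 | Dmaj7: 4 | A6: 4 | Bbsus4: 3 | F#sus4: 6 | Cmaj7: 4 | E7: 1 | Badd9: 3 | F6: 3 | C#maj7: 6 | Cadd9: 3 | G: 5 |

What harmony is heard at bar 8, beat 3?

Cmaj7

Beat 3 of bar 8 is beat (8−1)×4 + 3 = 31 overall.
Running totals: Ebadd9 ends at 6, Ebm7 ends at 7, Fm ends at 10, Dmaj7 ends at 14, A6 ends at 18, Bbsus4 ends at 21, F#sus4 ends at 27, Cmaj7 ends at 31.
Beat 31 falls within Cmaj7.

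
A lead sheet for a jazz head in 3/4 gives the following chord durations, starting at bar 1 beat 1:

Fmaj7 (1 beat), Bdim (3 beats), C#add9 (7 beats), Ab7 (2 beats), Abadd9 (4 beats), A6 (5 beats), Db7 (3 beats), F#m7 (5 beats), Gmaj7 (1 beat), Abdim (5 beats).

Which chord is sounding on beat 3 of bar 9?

F#m7

Beat 3 of bar 9 is beat (9−1)×3 + 3 = 27 overall.
Running totals: Fmaj7 ends at 1, Bdim ends at 4, C#add9 ends at 11, Ab7 ends at 13, Abadd9 ends at 17, A6 ends at 22, Db7 ends at 25, F#m7 ends at 30.
Beat 27 falls within F#m7.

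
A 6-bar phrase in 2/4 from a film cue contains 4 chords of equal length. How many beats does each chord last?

3 beats

6 bars × 2 beats/bar = 12 beats total.
12 beats ÷ 4 chords = 3 beats per chord.
(That is a dotted half note.)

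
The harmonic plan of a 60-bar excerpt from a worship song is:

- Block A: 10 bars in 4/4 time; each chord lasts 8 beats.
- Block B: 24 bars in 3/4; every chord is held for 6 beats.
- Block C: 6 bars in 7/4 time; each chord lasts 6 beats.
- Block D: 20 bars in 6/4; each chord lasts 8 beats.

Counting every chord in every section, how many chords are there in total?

39 chords

A: 10·4 = 40 beats, 40/8 = 5 chords.
B: 24·3 = 72 beats, 72/6 = 12 chords.
C: 6·7 = 42 beats, 42/6 = 7 chords.
D: 20·6 = 120 beats, 120/8 = 15 chords.
Total: 5 + 12 + 7 + 15 = 39.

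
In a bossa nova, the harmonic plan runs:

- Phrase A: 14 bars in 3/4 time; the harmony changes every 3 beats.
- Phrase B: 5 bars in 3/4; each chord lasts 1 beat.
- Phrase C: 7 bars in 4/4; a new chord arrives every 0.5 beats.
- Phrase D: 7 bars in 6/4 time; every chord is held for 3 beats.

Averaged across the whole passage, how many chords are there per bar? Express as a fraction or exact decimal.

A: 14 × 3 = 42 beats ÷ 3 = 14 chords.
B: 5 × 3 = 15 beats ÷ 1 = 15 chords.
C: 7 × 4 = 28 beats ÷ 0.5 = 56 chords.
D: 7 × 6 = 42 beats ÷ 3 = 14 chords.
Overall: 99 chords over 33 bars → 99/33 = 3 chords per bar.

3 chords per bar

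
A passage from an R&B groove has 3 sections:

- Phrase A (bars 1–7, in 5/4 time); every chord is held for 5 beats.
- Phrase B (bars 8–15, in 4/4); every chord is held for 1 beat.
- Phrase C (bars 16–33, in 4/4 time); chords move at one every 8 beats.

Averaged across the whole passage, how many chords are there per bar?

16/11 chords per bar

A: 7 bars of 5 beats is 35 beats; at 5 beats each that's 7 chords.
B: 8 bars of 4 beats is 32 beats; at 1 beat each that's 32 chords.
C: 18 bars of 4 beats is 72 beats; at 8 beats each that's 9 chords.
Overall: 48 chords over 33 bars → 48/33 = 16/11 chords per bar.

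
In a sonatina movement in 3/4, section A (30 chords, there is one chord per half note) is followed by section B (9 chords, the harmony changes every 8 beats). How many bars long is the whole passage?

A: 30 × 2 = 60 beats = 20 bars.
B: 9 × 8 = 72 beats = 24 bars.
Total: 20 + 24 = 44 bars.

44 bars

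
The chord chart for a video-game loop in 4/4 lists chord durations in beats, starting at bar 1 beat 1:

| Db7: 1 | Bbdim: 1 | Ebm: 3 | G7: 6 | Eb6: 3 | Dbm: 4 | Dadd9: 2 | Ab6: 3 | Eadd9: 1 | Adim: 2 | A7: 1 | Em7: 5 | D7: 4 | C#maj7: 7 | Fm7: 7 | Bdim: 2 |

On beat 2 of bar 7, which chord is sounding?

Adim

Beat 2 of bar 7 is beat (7−1)×4 + 2 = 26 overall.
Running totals: Db7 ends at 1, Bbdim ends at 2, Ebm ends at 5, G7 ends at 11, Eb6 ends at 14, Dbm ends at 18, Dadd9 ends at 20, Ab6 ends at 23, Eadd9 ends at 24, Adim ends at 26.
Beat 26 falls within Adim.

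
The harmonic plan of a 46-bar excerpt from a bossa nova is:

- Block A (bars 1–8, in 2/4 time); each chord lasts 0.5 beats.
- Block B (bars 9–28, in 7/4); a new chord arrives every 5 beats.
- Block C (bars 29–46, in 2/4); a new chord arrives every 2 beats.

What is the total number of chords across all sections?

78 chords

A: 8·2 = 16 beats, 16/0.5 = 32 chords.
B: 20·7 = 140 beats, 140/5 = 28 chords.
C: 18·2 = 36 beats, 36/2 = 18 chords.
Total: 32 + 28 + 18 = 78.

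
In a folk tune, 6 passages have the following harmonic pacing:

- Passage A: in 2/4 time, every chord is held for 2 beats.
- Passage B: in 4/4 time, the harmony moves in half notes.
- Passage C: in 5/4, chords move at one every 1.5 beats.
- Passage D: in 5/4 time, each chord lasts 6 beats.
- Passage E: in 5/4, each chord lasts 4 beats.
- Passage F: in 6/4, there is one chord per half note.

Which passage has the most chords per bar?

Passage C

A: 2/2 = 1 chord/bar.
B: 4/2 = 2 chords/bar.
C: 5/1.5 = 10/3 chords/bar.
D: 5/6 = 5/6 chords/bar.
E: 5/4 = 1.25 chords/bar.
F: 6/2 = 3 chords/bar.
Fastest is C at 10/3 chords/bar.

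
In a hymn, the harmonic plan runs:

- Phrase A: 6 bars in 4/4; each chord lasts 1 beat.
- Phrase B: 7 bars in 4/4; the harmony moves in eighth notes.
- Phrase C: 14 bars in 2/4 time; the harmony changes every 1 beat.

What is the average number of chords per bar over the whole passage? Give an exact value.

4 chords per bar

A: 6 × 4 = 24 beats ÷ 1 = 24 chords.
B: 7 × 4 = 28 beats ÷ 0.5 = 56 chords.
C: 14 × 2 = 28 beats ÷ 1 = 28 chords.
Overall: 108 chords over 27 bars → 108/27 = 4 chords per bar.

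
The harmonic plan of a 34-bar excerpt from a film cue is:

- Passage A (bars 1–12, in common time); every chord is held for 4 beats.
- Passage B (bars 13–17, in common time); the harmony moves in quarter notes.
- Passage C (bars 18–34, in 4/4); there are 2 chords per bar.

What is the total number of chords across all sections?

A has 48 beats and chords last 4 each, so 12 chords.
B has 20 beats and chords last 1 each, so 20 chords.
C has 68 beats and chords last 2 each, so 34 chords.
Total: 12 + 20 + 34 = 66.

66 chords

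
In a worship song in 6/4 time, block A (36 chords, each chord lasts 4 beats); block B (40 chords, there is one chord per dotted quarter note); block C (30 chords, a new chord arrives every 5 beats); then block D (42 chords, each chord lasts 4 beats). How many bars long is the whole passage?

A: 36 × 4 = 144 beats = 24 bars.
B: 40 × 1.5 = 60 beats = 10 bars.
C: 30 × 5 = 150 beats = 25 bars.
D: 42 × 4 = 168 beats = 28 bars.
Total: 24 + 10 + 25 + 28 = 87 bars.

87 bars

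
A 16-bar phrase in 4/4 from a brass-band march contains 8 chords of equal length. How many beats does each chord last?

16 bars × 4 beats/bar = 64 beats total.
64 beats ÷ 8 chords = 8 beats per chord.

8 beats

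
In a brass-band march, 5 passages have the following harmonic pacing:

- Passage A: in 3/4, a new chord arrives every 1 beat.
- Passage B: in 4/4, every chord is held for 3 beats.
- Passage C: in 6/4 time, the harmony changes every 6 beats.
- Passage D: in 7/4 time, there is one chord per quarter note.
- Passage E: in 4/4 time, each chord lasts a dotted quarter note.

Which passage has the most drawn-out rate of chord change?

A: each chord is 1 beat in 3/4, so 3 per bar.
B: each chord is 3 beats in 4/4, so 4/3 per bar.
C: each chord is 6 beats in 6/4, so 1 per bar.
D: each chord is 1 beat in 7/4, so 7 per bar.
E: each chord is 1.5 beats in 4/4, so 8/3 per bar.
Slowest is C at 1 chords/bar.

Passage C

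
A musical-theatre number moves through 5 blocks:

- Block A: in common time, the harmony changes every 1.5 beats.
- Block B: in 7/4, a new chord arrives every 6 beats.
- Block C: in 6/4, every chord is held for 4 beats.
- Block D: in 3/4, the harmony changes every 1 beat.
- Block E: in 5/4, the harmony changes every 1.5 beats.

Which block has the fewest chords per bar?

Block B

A: 4/1.5 = 8/3 chords/bar.
B: 7/6 = 7/6 chords/bar.
C: 6/4 = 1.5 chords/bar.
D: 3/1 = 3 chords/bar.
E: 5/1.5 = 10/3 chords/bar.
Slowest is B at 7/6 chords/bar.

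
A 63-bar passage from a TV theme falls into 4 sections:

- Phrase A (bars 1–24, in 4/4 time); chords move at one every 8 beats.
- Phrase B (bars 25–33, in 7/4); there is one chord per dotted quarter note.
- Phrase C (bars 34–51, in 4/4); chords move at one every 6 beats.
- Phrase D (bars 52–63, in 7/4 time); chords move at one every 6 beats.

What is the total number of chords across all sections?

A has 96 beats and chords last 8 each, so 12 chords.
B has 63 beats and chords last 1.5 each, so 42 chords.
C has 72 beats and chords last 6 each, so 12 chords.
D has 84 beats and chords last 6 each, so 14 chords.
Total: 12 + 42 + 12 + 14 = 80.

80 chords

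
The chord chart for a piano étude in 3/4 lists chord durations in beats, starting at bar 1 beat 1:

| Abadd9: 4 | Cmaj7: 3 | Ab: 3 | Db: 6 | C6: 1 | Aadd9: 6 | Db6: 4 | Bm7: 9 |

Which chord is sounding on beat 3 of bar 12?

Beat 3 of bar 12 is beat (12−1)×3 + 3 = 36 overall.
Running totals: Abadd9 ends at 4, Cmaj7 ends at 7, Ab ends at 10, Db ends at 16, C6 ends at 17, Aadd9 ends at 23, Db6 ends at 27, Bm7 ends at 36.
Beat 36 falls within Bm7.

Bm7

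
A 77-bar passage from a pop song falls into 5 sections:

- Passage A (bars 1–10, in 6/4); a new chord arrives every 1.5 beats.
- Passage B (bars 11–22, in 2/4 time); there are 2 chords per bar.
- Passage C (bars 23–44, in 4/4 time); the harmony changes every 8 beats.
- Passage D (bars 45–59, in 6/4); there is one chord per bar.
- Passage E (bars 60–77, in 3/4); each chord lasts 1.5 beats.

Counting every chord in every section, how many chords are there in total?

126 chords

A: 10·6 = 60 beats, 60/1.5 = 40 chords.
B: 12·2 = 24 beats, 24/1 = 24 chords.
C: 22·4 = 88 beats, 88/8 = 11 chords.
D: 15·6 = 90 beats, 90/6 = 15 chords.
E: 18·3 = 54 beats, 54/1.5 = 36 chords.
Total: 40 + 24 + 11 + 15 + 36 = 126.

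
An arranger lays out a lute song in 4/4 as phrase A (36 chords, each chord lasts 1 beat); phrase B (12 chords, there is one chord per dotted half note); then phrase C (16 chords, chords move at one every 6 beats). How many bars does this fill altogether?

42 bars

A: 36 × 1 = 36 beats = 9 bars.
B: 12 × 3 = 36 beats = 9 bars.
C: 16 × 6 = 96 beats = 24 bars.
Total: 9 + 9 + 24 = 42 bars.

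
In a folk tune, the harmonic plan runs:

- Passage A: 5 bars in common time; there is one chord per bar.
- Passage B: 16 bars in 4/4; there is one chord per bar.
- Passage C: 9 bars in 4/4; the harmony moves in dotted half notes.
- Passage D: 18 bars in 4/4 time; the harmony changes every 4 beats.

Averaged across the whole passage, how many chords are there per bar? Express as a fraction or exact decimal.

A: 5 bars of 4 beats is 20 beats; at 4 beats each that's 5 chords.
B: 16 bars of 4 beats is 64 beats; at 4 beats each that's 16 chords.
C: 9 bars of 4 beats is 36 beats; at 3 beats each that's 12 chords.
D: 18 bars of 4 beats is 72 beats; at 4 beats each that's 18 chords.
Overall: 51 chords over 48 bars → 51/48 = 17/16 chords per bar.

17/16 chords per bar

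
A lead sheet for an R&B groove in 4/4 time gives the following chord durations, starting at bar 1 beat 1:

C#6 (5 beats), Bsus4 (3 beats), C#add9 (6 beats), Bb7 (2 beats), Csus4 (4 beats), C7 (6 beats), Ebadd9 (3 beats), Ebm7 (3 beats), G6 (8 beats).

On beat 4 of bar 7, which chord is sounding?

Ebadd9

Beat 4 of bar 7 is beat (7−1)×4 + 4 = 28 overall.
Running totals: C#6 ends at 5, Bsus4 ends at 8, C#add9 ends at 14, Bb7 ends at 16, Csus4 ends at 20, C7 ends at 26, Ebadd9 ends at 29.
Beat 28 falls within Ebadd9.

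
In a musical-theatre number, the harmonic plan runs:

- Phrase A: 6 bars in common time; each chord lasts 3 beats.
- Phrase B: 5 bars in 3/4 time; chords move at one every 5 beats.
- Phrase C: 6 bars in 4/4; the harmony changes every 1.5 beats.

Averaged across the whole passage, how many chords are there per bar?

27/17 chords per bar

A: 6 bars of 4 beats is 24 beats; at 3 beats each that's 8 chords.
B: 5 bars of 3 beats is 15 beats; at 5 beats each that's 3 chords.
C: 6 bars of 4 beats is 24 beats; at 1.5 beats each that's 16 chords.
Overall: 27 chords over 17 bars → 27/17 = 27/17 chords per bar.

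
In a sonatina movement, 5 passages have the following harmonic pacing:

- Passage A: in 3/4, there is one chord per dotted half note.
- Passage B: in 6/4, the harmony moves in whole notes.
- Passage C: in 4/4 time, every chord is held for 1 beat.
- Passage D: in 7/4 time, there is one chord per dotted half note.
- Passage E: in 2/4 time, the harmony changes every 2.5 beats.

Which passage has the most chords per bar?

A: 3/3 = 1 chord/bar.
B: 6/4 = 1.5 chords/bar.
C: 4/1 = 4 chords/bar.
D: 7/3 = 7/3 chords/bar.
E: 2/2.5 = 0.8 chords/bar.
Fastest is C at 4 chords/bar.

Passage C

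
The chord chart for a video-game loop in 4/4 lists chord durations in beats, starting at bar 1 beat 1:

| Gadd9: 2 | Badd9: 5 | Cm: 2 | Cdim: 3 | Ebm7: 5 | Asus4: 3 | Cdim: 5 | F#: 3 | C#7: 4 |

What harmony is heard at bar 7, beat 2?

F#

Beat 2 of bar 7 is beat (7−1)×4 + 2 = 26 overall.
Running totals: Gadd9 ends at 2, Badd9 ends at 7, Cm ends at 9, Cdim ends at 12, Ebm7 ends at 17, Asus4 ends at 20, Cdim ends at 25, F# ends at 28.
Beat 26 falls within F#.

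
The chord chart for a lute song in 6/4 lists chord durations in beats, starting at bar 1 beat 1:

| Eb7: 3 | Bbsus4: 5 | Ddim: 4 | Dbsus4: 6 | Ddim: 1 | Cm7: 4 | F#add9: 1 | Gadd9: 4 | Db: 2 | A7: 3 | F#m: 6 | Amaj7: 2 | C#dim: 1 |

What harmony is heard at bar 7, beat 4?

Amaj7

Beat 4 of bar 7 is beat (7−1)×6 + 4 = 40 overall.
Running totals: Eb7 ends at 3, Bbsus4 ends at 8, Ddim ends at 12, Dbsus4 ends at 18, Ddim ends at 19, Cm7 ends at 23, F#add9 ends at 24, Gadd9 ends at 28, Db ends at 30, A7 ends at 33, F#m ends at 39, Amaj7 ends at 41.
Beat 40 falls within Amaj7.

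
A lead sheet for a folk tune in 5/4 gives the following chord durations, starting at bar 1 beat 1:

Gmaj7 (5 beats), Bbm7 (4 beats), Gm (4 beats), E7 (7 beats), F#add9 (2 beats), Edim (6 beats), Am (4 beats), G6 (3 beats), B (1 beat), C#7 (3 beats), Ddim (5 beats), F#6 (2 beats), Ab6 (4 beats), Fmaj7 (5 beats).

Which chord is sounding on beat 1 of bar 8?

Beat 1 of bar 8 is beat (8−1)×5 + 1 = 36 overall.
Running totals: Gmaj7 ends at 5, Bbm7 ends at 9, Gm ends at 13, E7 ends at 20, F#add9 ends at 22, Edim ends at 28, Am ends at 32, G6 ends at 35, B ends at 36.
Beat 36 falls within B.

B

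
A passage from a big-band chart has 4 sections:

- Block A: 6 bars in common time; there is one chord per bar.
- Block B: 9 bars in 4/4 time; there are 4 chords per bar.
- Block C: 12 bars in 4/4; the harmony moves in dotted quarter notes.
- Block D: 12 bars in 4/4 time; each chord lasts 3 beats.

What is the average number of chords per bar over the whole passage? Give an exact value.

30/13 chords per bar

A: 6 × 4 = 24 beats ÷ 4 = 6 chords.
B: 9 × 4 = 36 beats ÷ 1 = 36 chords.
C: 12 × 4 = 48 beats ÷ 1.5 = 32 chords.
D: 12 × 4 = 48 beats ÷ 3 = 16 chords.
Overall: 90 chords over 39 bars → 90/39 = 30/13 chords per bar.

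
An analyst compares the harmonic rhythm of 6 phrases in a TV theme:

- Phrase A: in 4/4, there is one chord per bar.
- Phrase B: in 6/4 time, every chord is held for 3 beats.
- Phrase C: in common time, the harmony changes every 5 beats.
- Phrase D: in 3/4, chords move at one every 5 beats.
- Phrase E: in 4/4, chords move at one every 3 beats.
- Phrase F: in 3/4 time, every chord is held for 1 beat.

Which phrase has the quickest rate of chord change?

Phrase F

A: 4 beats/bar ÷ 4 beats/chord = 1 chord/bar.
B: 6 beats/bar ÷ 3 beats/chord = 2 chords/bar.
C: 4 beats/bar ÷ 5 beats/chord = 0.8 chords/bar.
D: 3 beats/bar ÷ 5 beats/chord = 0.6 chords/bar.
E: 4 beats/bar ÷ 3 beats/chord = 4/3 chords/bar.
F: 3 beats/bar ÷ 1 beat/chord = 3 chords/bar.
Fastest is F at 3 chords/bar.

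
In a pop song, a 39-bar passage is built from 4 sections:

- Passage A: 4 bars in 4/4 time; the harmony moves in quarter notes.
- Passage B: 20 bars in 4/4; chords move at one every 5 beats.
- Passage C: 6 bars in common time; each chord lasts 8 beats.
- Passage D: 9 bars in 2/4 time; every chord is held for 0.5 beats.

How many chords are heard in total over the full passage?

71 chords

A has 16 beats and chords last 1 each, so 16 chords.
B has 80 beats and chords last 5 each, so 16 chords.
C has 24 beats and chords last 8 each, so 3 chords.
D has 18 beats and chords last 0.5 each, so 36 chords.
Total: 16 + 16 + 3 + 36 = 71.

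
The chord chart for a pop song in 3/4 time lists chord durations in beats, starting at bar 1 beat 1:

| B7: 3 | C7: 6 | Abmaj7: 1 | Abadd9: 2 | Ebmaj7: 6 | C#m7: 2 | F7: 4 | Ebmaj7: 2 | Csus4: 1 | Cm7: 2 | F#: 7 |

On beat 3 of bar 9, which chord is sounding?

Beat 3 of bar 9 is beat (9−1)×3 + 3 = 27 overall.
Running totals: B7 ends at 3, C7 ends at 9, Abmaj7 ends at 10, Abadd9 ends at 12, Ebmaj7 ends at 18, C#m7 ends at 20, F7 ends at 24, Ebmaj7 ends at 26, Csus4 ends at 27.
Beat 27 falls within Csus4.

Csus4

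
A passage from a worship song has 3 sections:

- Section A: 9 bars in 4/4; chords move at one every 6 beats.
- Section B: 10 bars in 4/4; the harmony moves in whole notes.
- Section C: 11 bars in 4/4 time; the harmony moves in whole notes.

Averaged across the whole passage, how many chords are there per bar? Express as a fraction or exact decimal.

0.9 chords per bar

A: 9 bars of 4 beats is 36 beats; at 6 beats each that's 6 chords.
B: 10 bars of 4 beats is 40 beats; at 4 beats each that's 10 chords.
C: 11 bars of 4 beats is 44 beats; at 4 beats each that's 11 chords.
Overall: 27 chords over 30 bars → 27/30 = 0.9 chords per bar.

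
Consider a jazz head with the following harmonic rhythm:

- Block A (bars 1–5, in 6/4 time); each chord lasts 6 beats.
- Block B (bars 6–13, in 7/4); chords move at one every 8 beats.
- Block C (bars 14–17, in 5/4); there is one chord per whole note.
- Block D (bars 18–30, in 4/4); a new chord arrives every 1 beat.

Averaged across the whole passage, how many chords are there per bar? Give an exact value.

A: 5 bars of 6 beats is 30 beats; at 6 beats each that's 5 chords.
B: 8 bars of 7 beats is 56 beats; at 8 beats each that's 7 chords.
C: 4 bars of 5 beats is 20 beats; at 4 beats each that's 5 chords.
D: 13 bars of 4 beats is 52 beats; at 1 beat each that's 52 chords.
Overall: 69 chords over 30 bars → 69/30 = 2.3 chords per bar.

2.3 chords per bar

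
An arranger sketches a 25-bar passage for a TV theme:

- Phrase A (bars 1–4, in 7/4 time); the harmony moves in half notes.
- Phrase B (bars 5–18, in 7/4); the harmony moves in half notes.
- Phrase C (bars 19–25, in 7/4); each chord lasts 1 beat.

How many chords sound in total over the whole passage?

112 chords

A has 28 beats and chords last 2 each, so 14 chords.
B has 98 beats and chords last 2 each, so 49 chords.
C has 49 beats and chords last 1 each, so 49 chords.
Total: 14 + 49 + 49 = 112.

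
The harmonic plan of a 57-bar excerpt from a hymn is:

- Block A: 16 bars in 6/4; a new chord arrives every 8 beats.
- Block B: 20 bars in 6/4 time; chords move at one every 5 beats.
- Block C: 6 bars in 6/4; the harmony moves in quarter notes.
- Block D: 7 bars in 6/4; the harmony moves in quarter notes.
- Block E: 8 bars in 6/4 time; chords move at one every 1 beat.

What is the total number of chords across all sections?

162 chords

A: 16·6 = 96 beats, 96/8 = 12 chords.
B: 20·6 = 120 beats, 120/5 = 24 chords.
C: 6·6 = 36 beats, 36/1 = 36 chords.
D: 7·6 = 42 beats, 42/1 = 42 chords.
E: 8·6 = 48 beats, 48/1 = 48 chords.
Total: 12 + 24 + 36 + 42 + 48 = 162.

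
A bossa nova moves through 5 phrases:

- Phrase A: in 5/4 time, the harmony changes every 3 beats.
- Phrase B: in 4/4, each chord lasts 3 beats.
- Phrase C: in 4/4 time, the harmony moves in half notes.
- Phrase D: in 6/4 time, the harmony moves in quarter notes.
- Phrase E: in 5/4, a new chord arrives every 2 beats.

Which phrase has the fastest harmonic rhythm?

Phrase D

A: 5 beats/bar ÷ 3 beats/chord = 5/3 chords/bar.
B: 4 beats/bar ÷ 3 beats/chord = 4/3 chords/bar.
C: 4 beats/bar ÷ 2 beats/chord = 2 chords/bar.
D: 6 beats/bar ÷ 1 beat/chord = 6 chords/bar.
E: 5 beats/bar ÷ 2 beats/chord = 2.5 chords/bar.
Fastest is D at 6 chords/bar.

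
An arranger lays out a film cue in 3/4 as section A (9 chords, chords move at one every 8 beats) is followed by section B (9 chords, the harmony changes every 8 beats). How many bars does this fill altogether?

A: 9 × 8 = 72 beats = 24 bars.
B: 9 × 8 = 72 beats = 24 bars.
Total: 24 + 24 = 48 bars.

48 bars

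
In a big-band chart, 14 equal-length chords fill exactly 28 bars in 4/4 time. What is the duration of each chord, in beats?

28 bars × 4 beats/bar = 112 beats total.
112 beats ÷ 14 chords = 8 beats per chord.

8 beats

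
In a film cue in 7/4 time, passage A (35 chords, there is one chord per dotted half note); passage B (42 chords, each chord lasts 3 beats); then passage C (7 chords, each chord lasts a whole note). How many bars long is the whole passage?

A: 35 × 3 = 105 beats = 15 bars.
B: 42 × 3 = 126 beats = 18 bars.
C: 7 × 4 = 28 beats = 4 bars.
Total: 15 + 18 + 4 = 37 bars.

37 bars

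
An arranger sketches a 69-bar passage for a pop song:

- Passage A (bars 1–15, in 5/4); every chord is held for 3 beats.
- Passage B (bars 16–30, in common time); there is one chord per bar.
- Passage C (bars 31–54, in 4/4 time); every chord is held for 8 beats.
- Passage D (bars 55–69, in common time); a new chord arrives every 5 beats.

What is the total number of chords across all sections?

64 chords

A: 15·5 = 75 beats, 75/3 = 25 chords.
B: 15·4 = 60 beats, 60/4 = 15 chords.
C: 24·4 = 96 beats, 96/8 = 12 chords.
D: 15·4 = 60 beats, 60/5 = 12 chords.
Total: 25 + 15 + 12 + 12 = 64.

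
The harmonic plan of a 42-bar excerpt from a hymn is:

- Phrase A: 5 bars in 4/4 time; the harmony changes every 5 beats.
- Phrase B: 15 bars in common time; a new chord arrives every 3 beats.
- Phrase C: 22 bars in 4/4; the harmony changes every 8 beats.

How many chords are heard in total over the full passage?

A: 5 bars × 4 beats = 20 beats; 5 beats/chord → 4 chords.
B: 15 bars × 4 beats = 60 beats; 3 beats/chord → 20 chords.
C: 22 bars × 4 beats = 88 beats; 8 beats/chord → 11 chords.
Total: 4 + 20 + 11 = 35.

35 chords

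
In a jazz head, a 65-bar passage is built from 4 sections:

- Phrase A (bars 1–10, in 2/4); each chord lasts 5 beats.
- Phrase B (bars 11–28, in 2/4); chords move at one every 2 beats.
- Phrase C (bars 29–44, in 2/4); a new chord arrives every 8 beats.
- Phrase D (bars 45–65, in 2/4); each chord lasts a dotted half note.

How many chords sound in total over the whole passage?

A: 10 bars × 2 beats = 20 beats; 5 beats/chord → 4 chords.
B: 18 bars × 2 beats = 36 beats; 2 beats/chord → 18 chords.
C: 16 bars × 2 beats = 32 beats; 8 beats/chord → 4 chords.
D: 21 bars × 2 beats = 42 beats; 3 beats/chord → 14 chords.
Total: 4 + 18 + 4 + 14 = 40.

40 chords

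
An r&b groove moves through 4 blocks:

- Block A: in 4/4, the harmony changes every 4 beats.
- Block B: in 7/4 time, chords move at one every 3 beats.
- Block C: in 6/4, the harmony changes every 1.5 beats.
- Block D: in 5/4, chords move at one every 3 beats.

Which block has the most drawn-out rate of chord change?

A: 4 beats/bar ÷ 4 beats/chord = 1 chord/bar.
B: 7 beats/bar ÷ 3 beats/chord = 7/3 chords/bar.
C: 6 beats/bar ÷ 1.5 beats/chord = 4 chords/bar.
D: 5 beats/bar ÷ 3 beats/chord = 5/3 chords/bar.
Slowest is A at 1 chords/bar.

Block A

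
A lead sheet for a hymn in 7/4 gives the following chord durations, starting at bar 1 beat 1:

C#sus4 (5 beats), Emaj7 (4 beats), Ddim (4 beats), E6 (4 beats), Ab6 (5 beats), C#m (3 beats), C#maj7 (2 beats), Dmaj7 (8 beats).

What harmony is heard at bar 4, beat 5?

C#maj7

Beat 5 of bar 4 is beat (4−1)×7 + 5 = 26 overall.
Running totals: C#sus4 ends at 5, Emaj7 ends at 9, Ddim ends at 13, E6 ends at 17, Ab6 ends at 22, C#m ends at 25, C#maj7 ends at 27.
Beat 26 falls within C#maj7.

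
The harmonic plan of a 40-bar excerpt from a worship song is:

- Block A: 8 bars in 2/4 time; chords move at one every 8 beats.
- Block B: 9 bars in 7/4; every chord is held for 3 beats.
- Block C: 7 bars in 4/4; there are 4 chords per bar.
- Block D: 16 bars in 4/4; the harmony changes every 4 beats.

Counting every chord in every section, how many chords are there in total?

67 chords

A has 16 beats and chords last 8 each, so 2 chords.
B has 63 beats and chords last 3 each, so 21 chords.
C has 28 beats and chords last 1 each, so 28 chords.
D has 64 beats and chords last 4 each, so 16 chords.
Total: 2 + 21 + 28 + 16 = 67.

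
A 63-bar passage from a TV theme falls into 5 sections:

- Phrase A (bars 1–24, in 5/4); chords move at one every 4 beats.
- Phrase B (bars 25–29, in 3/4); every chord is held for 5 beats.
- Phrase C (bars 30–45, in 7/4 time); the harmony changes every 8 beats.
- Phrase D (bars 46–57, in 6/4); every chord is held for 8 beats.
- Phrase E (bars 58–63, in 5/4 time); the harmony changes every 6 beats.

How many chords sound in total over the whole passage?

A: 24 bars × 5 beats = 120 beats; 4 beats/chord → 30 chords.
B: 5 bars × 3 beats = 15 beats; 5 beats/chord → 3 chords.
C: 16 bars × 7 beats = 112 beats; 8 beats/chord → 14 chords.
D: 12 bars × 6 beats = 72 beats; 8 beats/chord → 9 chords.
E: 6 bars × 5 beats = 30 beats; 6 beats/chord → 5 chords.
Total: 30 + 3 + 14 + 9 + 5 = 61.

61 chords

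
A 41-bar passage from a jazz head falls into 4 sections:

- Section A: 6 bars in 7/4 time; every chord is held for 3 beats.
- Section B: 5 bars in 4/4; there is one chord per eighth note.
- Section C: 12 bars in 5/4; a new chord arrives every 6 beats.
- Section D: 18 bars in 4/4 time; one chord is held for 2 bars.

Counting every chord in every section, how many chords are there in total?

A: 6 bars × 7 beats = 42 beats; 3 beats/chord → 14 chords.
B: 5 bars × 4 beats = 20 beats; 0.5 beats/chord → 40 chords.
C: 12 bars × 5 beats = 60 beats; 6 beats/chord → 10 chords.
D: 18 bars × 4 beats = 72 beats; 8 beats/chord → 9 chords.
Total: 14 + 40 + 10 + 9 = 73.

73 chords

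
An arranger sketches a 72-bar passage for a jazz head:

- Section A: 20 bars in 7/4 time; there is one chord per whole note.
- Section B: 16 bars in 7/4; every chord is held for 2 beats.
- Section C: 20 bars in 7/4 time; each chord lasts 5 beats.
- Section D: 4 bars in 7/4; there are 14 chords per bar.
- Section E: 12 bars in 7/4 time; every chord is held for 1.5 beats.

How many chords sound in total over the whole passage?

A: 20·7 = 140 beats, 140/4 = 35 chords.
B: 16·7 = 112 beats, 112/2 = 56 chords.
C: 20·7 = 140 beats, 140/5 = 28 chords.
D: 4·7 = 28 beats, 28/0.5 = 56 chords.
E: 12·7 = 84 beats, 84/1.5 = 56 chords.
Total: 35 + 56 + 28 + 56 + 56 = 231.

231 chords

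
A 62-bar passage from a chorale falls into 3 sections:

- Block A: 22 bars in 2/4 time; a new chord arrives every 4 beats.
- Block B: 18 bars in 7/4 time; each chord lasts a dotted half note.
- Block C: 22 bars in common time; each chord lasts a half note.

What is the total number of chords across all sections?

A has 44 beats and chords last 4 each, so 11 chords.
B has 126 beats and chords last 3 each, so 42 chords.
C has 88 beats and chords last 2 each, so 44 chords.
Total: 11 + 42 + 44 = 97.

97 chords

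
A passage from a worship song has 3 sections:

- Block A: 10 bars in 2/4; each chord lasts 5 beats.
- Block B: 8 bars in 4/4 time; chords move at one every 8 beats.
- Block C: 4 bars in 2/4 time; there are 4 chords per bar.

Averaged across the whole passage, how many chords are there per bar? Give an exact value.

12/11 chords per bar

A: 10 × 2 = 20 beats ÷ 5 = 4 chords.
B: 8 × 4 = 32 beats ÷ 8 = 4 chords.
C: 4 × 2 = 8 beats ÷ 0.5 = 16 chords.
Overall: 24 chords over 22 bars → 24/22 = 12/11 chords per bar.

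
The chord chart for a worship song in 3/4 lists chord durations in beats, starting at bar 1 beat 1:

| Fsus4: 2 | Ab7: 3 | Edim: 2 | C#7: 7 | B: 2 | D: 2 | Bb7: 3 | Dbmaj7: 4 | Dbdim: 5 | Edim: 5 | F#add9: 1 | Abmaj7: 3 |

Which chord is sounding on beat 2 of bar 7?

Beat 2 of bar 7 is beat (7−1)×3 + 2 = 20 overall.
Running totals: Fsus4 ends at 2, Ab7 ends at 5, Edim ends at 7, C#7 ends at 14, B ends at 16, D ends at 18, Bb7 ends at 21.
Beat 20 falls within Bb7.

Bb7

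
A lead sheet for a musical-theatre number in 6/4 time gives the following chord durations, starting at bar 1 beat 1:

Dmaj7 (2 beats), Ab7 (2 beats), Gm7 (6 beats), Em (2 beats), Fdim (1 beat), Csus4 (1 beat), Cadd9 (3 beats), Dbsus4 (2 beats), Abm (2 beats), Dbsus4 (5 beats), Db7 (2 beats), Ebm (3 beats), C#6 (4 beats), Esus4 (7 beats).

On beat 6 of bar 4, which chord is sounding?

Beat 6 of bar 4 is beat (4−1)×6 + 6 = 24 overall.
Running totals: Dmaj7 ends at 2, Ab7 ends at 4, Gm7 ends at 10, Em ends at 12, Fdim ends at 13, Csus4 ends at 14, Cadd9 ends at 17, Dbsus4 ends at 19, Abm ends at 21, Dbsus4 ends at 26.
Beat 24 falls within Dbsus4.

Dbsus4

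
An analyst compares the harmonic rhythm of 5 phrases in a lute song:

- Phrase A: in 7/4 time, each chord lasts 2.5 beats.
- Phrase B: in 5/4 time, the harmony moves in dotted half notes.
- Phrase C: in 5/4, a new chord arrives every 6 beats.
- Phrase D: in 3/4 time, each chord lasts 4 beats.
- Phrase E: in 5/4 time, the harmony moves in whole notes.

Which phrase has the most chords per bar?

A: each chord is 2.5 beats in 7/4, so 2.8 per bar.
B: each chord is 3 beats in 5/4, so 5/3 per bar.
C: each chord is 6 beats in 5/4, so 5/6 per bar.
D: each chord is 4 beats in 3/4, so 0.75 per bar.
E: each chord is 4 beats in 5/4, so 1.25 per bar.
Fastest is A at 2.8 chords/bar.

Phrase A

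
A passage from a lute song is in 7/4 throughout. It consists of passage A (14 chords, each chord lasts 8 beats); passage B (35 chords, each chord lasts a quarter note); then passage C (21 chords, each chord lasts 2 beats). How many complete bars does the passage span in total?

A: 14 × 8 = 112 beats = 16 bars.
B: 35 × 1 = 35 beats = 5 bars.
C: 21 × 2 = 42 beats = 6 bars.
Total: 16 + 5 + 6 = 27 bars.

27 bars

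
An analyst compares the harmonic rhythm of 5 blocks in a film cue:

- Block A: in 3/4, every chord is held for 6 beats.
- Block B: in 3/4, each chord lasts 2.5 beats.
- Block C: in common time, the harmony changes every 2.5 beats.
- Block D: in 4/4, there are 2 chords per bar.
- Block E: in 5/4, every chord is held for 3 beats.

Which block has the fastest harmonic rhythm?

Block D

A: 3/6 = 0.5 chords/bar.
B: 3/2.5 = 1.2 chords/bar.
C: 4/2.5 = 1.6 chords/bar.
D: 4/2 = 2 chords/bar.
E: 5/3 = 5/3 chords/bar.
Fastest is D at 2 chords/bar.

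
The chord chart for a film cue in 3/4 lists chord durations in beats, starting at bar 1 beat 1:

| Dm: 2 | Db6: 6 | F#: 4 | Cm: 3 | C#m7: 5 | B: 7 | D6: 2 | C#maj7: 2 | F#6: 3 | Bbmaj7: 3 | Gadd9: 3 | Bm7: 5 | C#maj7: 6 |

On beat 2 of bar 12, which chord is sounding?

Bbmaj7

Beat 2 of bar 12 is beat (12−1)×3 + 2 = 35 overall.
Running totals: Dm ends at 2, Db6 ends at 8, F# ends at 12, Cm ends at 15, C#m7 ends at 20, B ends at 27, D6 ends at 29, C#maj7 ends at 31, F#6 ends at 34, Bbmaj7 ends at 37.
Beat 35 falls within Bbmaj7.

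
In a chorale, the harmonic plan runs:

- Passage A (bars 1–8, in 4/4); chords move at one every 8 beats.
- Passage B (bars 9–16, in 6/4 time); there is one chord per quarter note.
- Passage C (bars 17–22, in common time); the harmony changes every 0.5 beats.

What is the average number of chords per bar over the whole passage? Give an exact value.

50/11 chords per bar

A: 8 bars of 4 beats is 32 beats; at 8 beats each that's 4 chords.
B: 8 bars of 6 beats is 48 beats; at 1 beat each that's 48 chords.
C: 6 bars of 4 beats is 24 beats; at 0.5 beats each that's 48 chords.
Overall: 100 chords over 22 bars → 100/22 = 50/11 chords per bar.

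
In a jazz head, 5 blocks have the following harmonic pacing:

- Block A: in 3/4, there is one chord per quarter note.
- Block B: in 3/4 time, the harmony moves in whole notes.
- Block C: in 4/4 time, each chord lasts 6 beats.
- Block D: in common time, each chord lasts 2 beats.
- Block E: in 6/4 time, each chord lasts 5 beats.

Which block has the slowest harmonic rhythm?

A: 3 beats/bar ÷ 1 beat/chord = 3 chords/bar.
B: 3 beats/bar ÷ 4 beats/chord = 0.75 chords/bar.
C: 4 beats/bar ÷ 6 beats/chord = 2/3 chords/bar.
D: 4 beats/bar ÷ 2 beats/chord = 2 chords/bar.
E: 6 beats/bar ÷ 5 beats/chord = 1.2 chords/bar.
Slowest is C at 2/3 chords/bar.

Block C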